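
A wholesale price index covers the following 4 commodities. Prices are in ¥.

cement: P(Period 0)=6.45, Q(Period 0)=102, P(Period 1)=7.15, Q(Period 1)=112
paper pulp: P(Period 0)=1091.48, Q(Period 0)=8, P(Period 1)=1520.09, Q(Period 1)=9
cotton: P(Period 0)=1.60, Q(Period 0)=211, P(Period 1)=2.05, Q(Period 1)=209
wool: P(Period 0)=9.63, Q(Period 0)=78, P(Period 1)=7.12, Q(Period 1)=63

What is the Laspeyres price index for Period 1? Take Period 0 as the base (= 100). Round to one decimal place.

132.4

Laspeyres price index uses base-period quantities as weights.
ΣP(Period 1)·Q(Period 0) = 7.15×102 + 1520.09×8 + 2.05×211 + 7.12×78 = 729.3 + 12160.72 + 432.55 + 555.36 = 13877.93
ΣP(Period 0)·Q(Period 0) = 6.45×102 + 1091.48×8 + 1.60×211 + 9.63×78 = 657.9 + 8731.84 + 337.6 + 751.14 = 10478.48
Index = 13877.93 / 10478.48 × 100 = 132.4422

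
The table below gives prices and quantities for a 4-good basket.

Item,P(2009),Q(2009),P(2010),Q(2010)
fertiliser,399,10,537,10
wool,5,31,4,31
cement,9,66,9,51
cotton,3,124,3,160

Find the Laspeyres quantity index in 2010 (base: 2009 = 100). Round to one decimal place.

99.5

Laspeyres quantity index uses base-period prices as weights.
ΣP(2009)·Q(2010) = 399×10 + 5×31 + 9×51 + 3×160 = 3990 + 155 + 459 + 480 = 5084
ΣP(2009)·Q(2009) = 399×10 + 5×31 + 9×66 + 3×124 = 3990 + 155 + 594 + 372 = 5111
Index = 5084 / 5111 × 100 = 99.4717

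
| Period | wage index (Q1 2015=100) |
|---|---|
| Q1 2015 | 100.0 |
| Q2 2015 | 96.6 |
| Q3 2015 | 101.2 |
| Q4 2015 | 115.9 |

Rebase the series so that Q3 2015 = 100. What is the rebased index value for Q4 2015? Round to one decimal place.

Rebased(Q4 2015) = 115.9 / 101.2 × 100 = 114.5257

114.5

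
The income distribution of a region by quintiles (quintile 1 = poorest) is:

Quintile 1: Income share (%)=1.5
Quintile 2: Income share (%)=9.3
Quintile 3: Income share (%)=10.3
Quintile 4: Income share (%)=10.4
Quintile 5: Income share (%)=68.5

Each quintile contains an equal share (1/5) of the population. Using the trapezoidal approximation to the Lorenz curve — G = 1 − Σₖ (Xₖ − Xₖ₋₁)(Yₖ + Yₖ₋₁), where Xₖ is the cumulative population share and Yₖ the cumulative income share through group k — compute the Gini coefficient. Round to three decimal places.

Cumulative income shares Yₖ: 0.0150, 0.1080, 0.2110, 0.3150, 1.0000
Σ (Xₖ−Xₖ₋₁)(Yₖ+Yₖ₋₁) = (1/5)(0.0150+0.0000) + (1/5)(0.1080+0.0150) + (1/5)(0.2110+0.1080) + (1/5)(0.3150+0.2110) + (1/5)(1.0000+0.3150)
  = 0.0030 + 0.0246 + 0.0638 + 0.1052 + 0.2630 = 0.4596
G = 1 − 0.4596 = 0.5404

0.540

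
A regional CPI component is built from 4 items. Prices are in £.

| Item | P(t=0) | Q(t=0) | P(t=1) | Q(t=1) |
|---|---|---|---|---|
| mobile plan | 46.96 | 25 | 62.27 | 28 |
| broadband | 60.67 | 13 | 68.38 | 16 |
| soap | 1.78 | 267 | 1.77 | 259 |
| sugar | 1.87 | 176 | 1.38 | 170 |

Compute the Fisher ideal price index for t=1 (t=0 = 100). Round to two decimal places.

114.73

Laspeyres component (base-period weights):
ΣP(t=1)Q(t=0) = 62.27×25 + 68.38×13 + 1.77×267 + 1.38×176 = 1556.75 + 888.94 + 472.59 + 242.88 = 3161.16
ΣP(t=0)Q(t=0) = 46.96×25 + 60.67×13 + 1.78×267 + 1.87×176 = 1174 + 788.71 + 475.26 + 329.12 = 2767.09
L = 3161.16 / 2767.09 × 100 = 114.2413
Paasche component (current-period weights):
ΣP(t=1)Q(t=1) = 62.27×28 + 68.38×16 + 1.77×259 + 1.38×170 = 1743.56 + 1094.08 + 458.43 + 234.6 = 3530.67
ΣP(t=0)Q(t=1) = 46.96×28 + 60.67×16 + 1.78×259 + 1.87×170 = 1314.88 + 970.72 + 461.02 + 317.9 = 3064.52
P = 3530.67 / 3064.52 × 100 = 115.2112
Fisher = √(L × P) = √(114.2413 × 115.2112) = 114.7252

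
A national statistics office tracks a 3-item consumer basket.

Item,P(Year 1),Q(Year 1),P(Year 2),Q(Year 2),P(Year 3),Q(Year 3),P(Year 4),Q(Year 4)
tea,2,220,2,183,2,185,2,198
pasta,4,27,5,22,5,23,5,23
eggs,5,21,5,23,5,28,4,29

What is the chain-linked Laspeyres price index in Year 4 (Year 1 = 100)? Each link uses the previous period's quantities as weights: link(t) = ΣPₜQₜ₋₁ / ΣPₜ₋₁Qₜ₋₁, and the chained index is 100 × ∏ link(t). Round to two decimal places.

Link Year 1→Year 2:
ΣP(Year 2)Q(Year 1) = 2×220 + 5×27 + 5×21 = 440 + 135 + 105 = 680
ΣP(Year 1)Q(Year 1) = 2×220 + 4×27 + 5×21 = 440 + 108 + 105 = 653
link = 680/653 = 1.041348
Link Year 2→Year 3:
ΣP(Year 3)Q(Year 2) = 2×183 + 5×22 + 5×23 = 366 + 110 + 115 = 591
ΣP(Year 2)Q(Year 2) = 2×183 + 5×22 + 5×23 = 366 + 110 + 115 = 591
link = 591/591 = 1.000000
Link Year 3→Year 4:
ΣP(Year 4)Q(Year 3) = 2×185 + 5×23 + 4×28 = 370 + 115 + 112 = 597
ΣP(Year 3)Q(Year 3) = 2×185 + 5×23 + 5×28 = 370 + 115 + 140 = 625
link = 597/625 = 0.955200
Chained index = 100 × 1.041348 × 1.000000 × 0.955200 = 99.4695

99.47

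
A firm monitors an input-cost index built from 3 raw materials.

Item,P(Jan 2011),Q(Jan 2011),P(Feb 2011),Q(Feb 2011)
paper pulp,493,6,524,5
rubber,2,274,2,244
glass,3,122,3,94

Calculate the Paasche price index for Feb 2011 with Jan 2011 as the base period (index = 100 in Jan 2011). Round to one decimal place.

104.8

Paasche price index uses current-period quantities as weights.
ΣP(Feb 2011)·Q(Feb 2011) = 524×5 + 2×244 + 3×94 = 2620 + 488 + 282 = 3390
ΣP(Jan 2011)·Q(Feb 2011) = 493×5 + 2×244 + 3×94 = 2465 + 488 + 282 = 3235
Index = 3390 / 3235 × 100 = 104.7913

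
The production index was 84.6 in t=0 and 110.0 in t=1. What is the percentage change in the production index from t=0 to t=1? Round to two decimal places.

Change = (110.0 − 84.6) / 84.6 × 100
       = 25.4 / 84.6 × 100 = 30.0236%

30.02%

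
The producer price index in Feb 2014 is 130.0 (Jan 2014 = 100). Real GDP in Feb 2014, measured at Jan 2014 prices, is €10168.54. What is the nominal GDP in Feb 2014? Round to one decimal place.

13219.1

Nominal = Real × (Index/100) = 10168.54 × (130.0/100)
        = 10168.54 × 1.300 = 13219.1020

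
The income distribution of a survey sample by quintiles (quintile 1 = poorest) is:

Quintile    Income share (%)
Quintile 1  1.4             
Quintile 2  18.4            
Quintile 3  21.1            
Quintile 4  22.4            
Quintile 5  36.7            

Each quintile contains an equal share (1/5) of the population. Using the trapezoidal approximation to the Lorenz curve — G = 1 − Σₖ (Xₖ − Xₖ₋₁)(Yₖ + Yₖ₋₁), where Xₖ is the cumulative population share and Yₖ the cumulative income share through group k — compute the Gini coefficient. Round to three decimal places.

0.298

Cumulative income shares Yₖ: 0.0140, 0.1980, 0.4090, 0.6330, 1.0000
Σ (Xₖ−Xₖ₋₁)(Yₖ+Yₖ₋₁) = (1/5)(0.0140+0.0000) + (1/5)(0.1980+0.0140) + (1/5)(0.4090+0.1980) + (1/5)(0.6330+0.4090) + (1/5)(1.0000+0.6330)
  = 0.0028 + 0.0424 + 0.1214 + 0.2084 + 0.3266 = 0.7016
G = 1 − 0.7016 = 0.2984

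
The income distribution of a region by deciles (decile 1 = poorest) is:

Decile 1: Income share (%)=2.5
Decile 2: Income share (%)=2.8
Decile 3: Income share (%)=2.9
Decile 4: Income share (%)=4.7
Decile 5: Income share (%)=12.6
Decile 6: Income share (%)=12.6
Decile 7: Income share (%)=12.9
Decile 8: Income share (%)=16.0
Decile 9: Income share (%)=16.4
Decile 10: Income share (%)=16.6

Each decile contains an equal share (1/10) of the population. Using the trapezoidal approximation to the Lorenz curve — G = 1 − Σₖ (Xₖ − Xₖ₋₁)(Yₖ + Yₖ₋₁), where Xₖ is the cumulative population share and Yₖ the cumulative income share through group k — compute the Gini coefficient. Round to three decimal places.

Cumulative income shares Yₖ: 0.0250, 0.0530, 0.0820, 0.1290, 0.2550, 0.3810, 0.5100, 0.6700, 0.8340, 1.0000
Σ (Xₖ−Xₖ₋₁)(Yₖ+Yₖ₋₁) = (1/10)(0.0250+0.0000) + (1/10)(0.0530+0.0250) + (1/10)(0.0820+0.0530) + (1/10)(0.1290+0.0820) + (1/10)(0.2550+0.1290) + (1/10)(0.3810+0.2550) + (1/10)(0.5100+0.3810) + (1/10)(0.6700+0.5100) + (1/10)(0.8340+0.6700) + (1/10)(1.0000+0.8340)
  = 0.0025 + 0.0078 + 0.0135 + 0.0211 + 0.0384 + 0.0636 + 0.0891 + 0.1180 + 0.1504 + 0.1834 = 0.6878
G = 1 − 0.6878 = 0.3122

0.312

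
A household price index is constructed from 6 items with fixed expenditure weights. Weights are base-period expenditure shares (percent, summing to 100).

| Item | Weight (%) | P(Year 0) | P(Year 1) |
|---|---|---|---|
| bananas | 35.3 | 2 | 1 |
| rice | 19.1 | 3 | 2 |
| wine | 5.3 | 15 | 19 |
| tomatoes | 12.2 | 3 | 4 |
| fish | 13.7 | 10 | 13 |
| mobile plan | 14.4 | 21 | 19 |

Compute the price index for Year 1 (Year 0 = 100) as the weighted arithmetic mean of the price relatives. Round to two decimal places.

bananas: 35.3 × (1/2) = 35.3 × 0.500000 = 17.6500
rice: 19.1 × (2/3) = 19.1 × 0.666667 = 12.7333
wine: 5.3 × (19/15) = 5.3 × 1.266667 = 6.7133
tomatoes: 12.2 × (4/3) = 12.2 × 1.333333 = 16.2667
fish: 13.7 × (13/10) = 13.7 × 1.300000 = 17.8100
mobile plan: 14.4 × (19/21) = 14.4 × 0.904762 = 13.0286
Index = Σ wᵢ·(p₁ᵢ/p₀ᵢ) = 17.6500 + 12.7333 + 6.7133 + 16.2667 + 17.8100 + 13.0286 = 84.2019

84.20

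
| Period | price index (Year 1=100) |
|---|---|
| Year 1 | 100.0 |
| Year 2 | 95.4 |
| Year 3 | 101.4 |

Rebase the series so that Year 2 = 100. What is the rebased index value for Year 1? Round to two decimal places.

Rebased(Year 1) = 100.0 / 95.4 × 100 = 104.8218

104.82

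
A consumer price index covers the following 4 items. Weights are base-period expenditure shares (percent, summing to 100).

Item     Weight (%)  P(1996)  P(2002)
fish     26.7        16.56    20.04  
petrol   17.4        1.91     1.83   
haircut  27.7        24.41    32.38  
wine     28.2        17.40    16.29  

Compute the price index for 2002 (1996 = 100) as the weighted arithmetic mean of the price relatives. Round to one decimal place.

fish: 26.7 × (20.04/16.56) = 26.7 × 1.210145 = 32.3109
petrol: 17.4 × (1.83/1.91) = 17.4 × 0.958115 = 16.6712
haircut: 27.7 × (32.38/24.41) = 27.7 × 1.326506 = 36.7442
wine: 28.2 × (16.29/17.40) = 28.2 × 0.936207 = 26.4010
Index = Σ wᵢ·(p₁ᵢ/p₀ᵢ) = 32.3109 + 16.6712 + 36.7442 + 26.4010 = 112.1273

112.1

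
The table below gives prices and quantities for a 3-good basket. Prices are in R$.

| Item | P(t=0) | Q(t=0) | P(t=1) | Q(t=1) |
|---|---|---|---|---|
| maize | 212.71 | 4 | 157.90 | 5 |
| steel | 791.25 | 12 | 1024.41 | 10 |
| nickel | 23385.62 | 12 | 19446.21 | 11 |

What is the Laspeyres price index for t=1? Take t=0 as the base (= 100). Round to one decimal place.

Laspeyres price index uses base-period quantities as weights.
ΣP(t=1)·Q(t=0) = 157.90×4 + 1024.41×12 + 19446.21×12 = 631.6 + 12292.92 + 233354.52 = 246279.04
ΣP(t=0)·Q(t=0) = 212.71×4 + 791.25×12 + 23385.62×12 = 850.84 + 9495 + 280627.44 = 290973.28
Index = 246279.04 / 290973.28 × 100 = 84.6397

84.6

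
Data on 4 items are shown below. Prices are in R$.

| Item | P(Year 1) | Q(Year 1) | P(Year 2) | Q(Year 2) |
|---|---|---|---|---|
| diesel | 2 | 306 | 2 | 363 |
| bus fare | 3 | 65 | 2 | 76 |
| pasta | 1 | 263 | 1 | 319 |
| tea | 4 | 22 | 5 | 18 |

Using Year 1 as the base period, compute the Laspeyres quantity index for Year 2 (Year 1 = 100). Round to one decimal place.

Laspeyres quantity index uses base-period prices as weights.
ΣP(Year 1)·Q(Year 2) = 2×363 + 3×76 + 1×319 + 4×18 = 726 + 228 + 319 + 72 = 1345
ΣP(Year 1)·Q(Year 1) = 2×306 + 3×65 + 1×263 + 4×22 = 612 + 195 + 263 + 88 = 1158
Index = 1345 / 1158 × 100 = 116.1485

116.1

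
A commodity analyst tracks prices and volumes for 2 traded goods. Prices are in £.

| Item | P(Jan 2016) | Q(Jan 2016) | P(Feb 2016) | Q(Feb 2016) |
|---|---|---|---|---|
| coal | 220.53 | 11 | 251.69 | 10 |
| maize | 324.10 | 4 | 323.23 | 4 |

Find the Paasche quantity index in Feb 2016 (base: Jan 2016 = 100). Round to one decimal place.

93.8

Paasche quantity index uses current-period prices as weights.
ΣP(Feb 2016)·Q(Feb 2016) = 251.69×10 + 323.23×4 = 2516.9 + 1292.92 = 3809.82
ΣP(Feb 2016)·Q(Jan 2016) = 251.69×11 + 323.23×4 = 2768.59 + 1292.92 = 4061.51
Index = 3809.82 / 4061.51 × 100 = 93.8030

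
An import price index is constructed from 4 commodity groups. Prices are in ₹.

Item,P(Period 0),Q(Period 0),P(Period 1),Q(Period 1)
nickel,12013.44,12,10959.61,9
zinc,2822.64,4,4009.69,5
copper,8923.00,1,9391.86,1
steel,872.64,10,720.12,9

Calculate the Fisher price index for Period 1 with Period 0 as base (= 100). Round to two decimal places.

95.81

Laspeyres component (base-period weights):
ΣP(Period 1)Q(Period 0) = 10959.61×12 + 4009.69×4 + 9391.86×1 + 720.12×10 = 131515.32 + 16038.76 + 9391.86 + 7201.2 = 164147.14
ΣP(Period 0)Q(Period 0) = 12013.44×12 + 2822.64×4 + 8923.00×1 + 872.64×10 = 144161.28 + 11290.56 + 8923 + 8726.4 = 173101.24
L = 164147.14 / 173101.24 × 100 = 94.8272
Paasche component (current-period weights):
ΣP(Period 1)Q(Period 1) = 10959.61×9 + 4009.69×5 + 9391.86×1 + 720.12×9 = 98636.49 + 20048.45 + 9391.86 + 6481.08 = 134557.88
ΣP(Period 0)Q(Period 1) = 12013.44×9 + 2822.64×5 + 8923.00×1 + 872.64×9 = 108120.96 + 14113.2 + 8923 + 7853.76 = 139010.92
P = 134557.88 / 139010.92 × 100 = 96.7966
Fisher = √(L × P) = √(94.8272 × 96.7966) = 95.8069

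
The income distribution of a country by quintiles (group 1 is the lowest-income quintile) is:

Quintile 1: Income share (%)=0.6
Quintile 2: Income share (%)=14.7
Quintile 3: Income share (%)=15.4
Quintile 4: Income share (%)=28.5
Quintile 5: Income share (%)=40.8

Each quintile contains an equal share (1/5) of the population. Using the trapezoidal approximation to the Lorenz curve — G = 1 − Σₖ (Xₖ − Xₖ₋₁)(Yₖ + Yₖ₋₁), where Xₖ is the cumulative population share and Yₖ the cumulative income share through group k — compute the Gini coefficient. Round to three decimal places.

0.377

Cumulative income shares Yₖ: 0.0060, 0.1530, 0.3070, 0.5920, 1.0000
Σ (Xₖ−Xₖ₋₁)(Yₖ+Yₖ₋₁) = (1/5)(0.0060+0.0000) + (1/5)(0.1530+0.0060) + (1/5)(0.3070+0.1530) + (1/5)(0.5920+0.3070) + (1/5)(1.0000+0.5920)
  = 0.0012 + 0.0318 + 0.0920 + 0.1798 + 0.3184 = 0.6232
G = 1 − 0.6232 = 0.3768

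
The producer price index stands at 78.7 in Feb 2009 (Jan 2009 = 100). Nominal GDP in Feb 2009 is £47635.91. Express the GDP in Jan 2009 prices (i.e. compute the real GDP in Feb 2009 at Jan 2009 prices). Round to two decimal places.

Real = Nominal ÷ (Index/100) = 47635.91 ÷ (78.7/100)
     = 47635.91 ÷ 0.787 = 60528.4752

60528.48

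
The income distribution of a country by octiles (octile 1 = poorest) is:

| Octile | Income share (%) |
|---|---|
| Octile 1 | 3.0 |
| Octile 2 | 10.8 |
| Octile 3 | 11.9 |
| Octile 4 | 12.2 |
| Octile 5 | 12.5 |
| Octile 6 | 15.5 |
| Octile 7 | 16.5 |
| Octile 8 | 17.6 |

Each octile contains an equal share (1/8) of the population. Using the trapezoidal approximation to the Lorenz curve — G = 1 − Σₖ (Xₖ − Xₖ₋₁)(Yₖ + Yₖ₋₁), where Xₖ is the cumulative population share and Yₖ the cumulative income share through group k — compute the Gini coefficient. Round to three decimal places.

Cumulative income shares Yₖ: 0.0300, 0.1380, 0.2570, 0.3790, 0.5040, 0.6590, 0.8240, 1.0000
Σ (Xₖ−Xₖ₋₁)(Yₖ+Yₖ₋₁) = (1/8)(0.0300+0.0000) + (1/8)(0.1380+0.0300) + (1/8)(0.2570+0.1380) + (1/8)(0.3790+0.2570) + (1/8)(0.5040+0.3790) + (1/8)(0.6590+0.5040) + (1/8)(0.8240+0.6590) + (1/8)(1.0000+0.8240)
  = 0.0037 + 0.0210 + 0.0494 + 0.0795 + 0.1104 + 0.1454 + 0.1854 + 0.2280 = 0.8227
G = 1 − 0.8227 = 0.1773

0.177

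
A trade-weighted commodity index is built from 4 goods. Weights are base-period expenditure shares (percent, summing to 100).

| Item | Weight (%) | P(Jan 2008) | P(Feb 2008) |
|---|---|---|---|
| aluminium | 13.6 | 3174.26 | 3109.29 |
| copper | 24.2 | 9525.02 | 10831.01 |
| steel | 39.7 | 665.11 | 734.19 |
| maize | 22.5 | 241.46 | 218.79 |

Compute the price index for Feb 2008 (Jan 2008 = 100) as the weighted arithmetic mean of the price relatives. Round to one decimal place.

aluminium: 13.6 × (3109.29/3174.26) = 13.6 × 0.979532 = 13.3216
copper: 24.2 × (10831.01/9525.02) = 24.2 × 1.137112 = 27.5181
steel: 39.7 × (734.19/665.11) = 39.7 × 1.103863 = 43.8233
maize: 22.5 × (218.79/241.46) = 22.5 × 0.906113 = 20.3875
Index = Σ wᵢ·(p₁ᵢ/p₀ᵢ) = 13.3216 + 27.5181 + 43.8233 + 20.3875 = 105.0506

105.1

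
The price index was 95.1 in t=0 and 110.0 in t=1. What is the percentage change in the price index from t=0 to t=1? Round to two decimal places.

Change = (110.0 − 95.1) / 95.1 × 100
       = 14.9 / 95.1 × 100 = 15.6677%

15.67%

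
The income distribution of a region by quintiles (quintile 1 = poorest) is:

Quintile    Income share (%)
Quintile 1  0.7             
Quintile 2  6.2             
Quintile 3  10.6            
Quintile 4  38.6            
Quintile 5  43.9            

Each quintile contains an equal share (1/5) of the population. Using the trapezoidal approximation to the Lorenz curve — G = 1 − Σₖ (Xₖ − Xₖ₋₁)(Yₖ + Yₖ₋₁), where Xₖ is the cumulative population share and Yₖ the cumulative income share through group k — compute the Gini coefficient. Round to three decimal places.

Cumulative income shares Yₖ: 0.0070, 0.0690, 0.1750, 0.5610, 1.0000
Σ (Xₖ−Xₖ₋₁)(Yₖ+Yₖ₋₁) = (1/5)(0.0070+0.0000) + (1/5)(0.0690+0.0070) + (1/5)(0.1750+0.0690) + (1/5)(0.5610+0.1750) + (1/5)(1.0000+0.5610)
  = 0.0014 + 0.0152 + 0.0488 + 0.1472 + 0.3122 = 0.5248
G = 1 − 0.5248 = 0.4752

0.475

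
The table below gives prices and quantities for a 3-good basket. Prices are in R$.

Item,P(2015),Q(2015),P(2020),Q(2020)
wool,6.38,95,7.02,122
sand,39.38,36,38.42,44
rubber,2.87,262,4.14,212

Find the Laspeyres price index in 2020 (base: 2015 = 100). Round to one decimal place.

Laspeyres price index uses base-period quantities as weights.
ΣP(2020)·Q(2015) = 7.02×95 + 38.42×36 + 4.14×262 = 666.9 + 1383.12 + 1084.68 = 3134.7
ΣP(2015)·Q(2015) = 6.38×95 + 39.38×36 + 2.87×262 = 606.1 + 1417.68 + 751.94 = 2775.72
Index = 3134.7 / 2775.72 × 100 = 112.9329

112.9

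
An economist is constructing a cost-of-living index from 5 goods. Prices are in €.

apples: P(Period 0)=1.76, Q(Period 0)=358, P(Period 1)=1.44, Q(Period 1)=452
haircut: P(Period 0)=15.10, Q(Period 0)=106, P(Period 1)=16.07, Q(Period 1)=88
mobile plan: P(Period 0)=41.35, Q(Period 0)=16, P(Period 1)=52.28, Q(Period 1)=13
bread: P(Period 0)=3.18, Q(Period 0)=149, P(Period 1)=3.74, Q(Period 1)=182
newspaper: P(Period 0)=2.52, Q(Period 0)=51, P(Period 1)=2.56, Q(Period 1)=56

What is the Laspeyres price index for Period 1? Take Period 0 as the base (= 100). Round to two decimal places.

107.11

Laspeyres price index uses base-period quantities as weights.
ΣP(Period 1)·Q(Period 0) = 1.44×358 + 16.07×106 + 52.28×16 + 3.74×149 + 2.56×51 = 515.52 + 1703.42 + 836.48 + 557.26 + 130.56 = 3743.24
ΣP(Period 0)·Q(Period 0) = 1.76×358 + 15.10×106 + 41.35×16 + 3.18×149 + 2.52×51 = 630.08 + 1600.6 + 661.6 + 473.82 + 128.52 = 3494.62
Index = 3743.24 / 3494.62 × 100 = 107.1144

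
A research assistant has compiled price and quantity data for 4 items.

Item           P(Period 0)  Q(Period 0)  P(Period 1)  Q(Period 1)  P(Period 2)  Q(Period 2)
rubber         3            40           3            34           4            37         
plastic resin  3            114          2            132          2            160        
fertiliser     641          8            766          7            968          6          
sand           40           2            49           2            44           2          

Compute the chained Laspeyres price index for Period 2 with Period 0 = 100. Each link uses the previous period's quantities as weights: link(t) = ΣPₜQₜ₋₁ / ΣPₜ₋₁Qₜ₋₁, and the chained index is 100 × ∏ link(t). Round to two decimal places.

144.56

Link Period 0→Period 1:
ΣP(Period 1)Q(Period 0) = 3×40 + 2×114 + 766×8 + 49×2 = 120 + 228 + 6128 + 98 = 6574
ΣP(Period 0)Q(Period 0) = 3×40 + 3×114 + 641×8 + 40×2 = 120 + 342 + 5128 + 80 = 5670
link = 6574/5670 = 1.159436
Link Period 1→Period 2:
ΣP(Period 2)Q(Period 1) = 4×34 + 2×132 + 968×7 + 44×2 = 136 + 264 + 6776 + 88 = 7264
ΣP(Period 1)Q(Period 1) = 3×34 + 2×132 + 766×7 + 49×2 = 102 + 264 + 5362 + 98 = 5826
link = 7264/5826 = 1.246825
Chained index = 100 × 1.159436 × 1.246825 = 144.5613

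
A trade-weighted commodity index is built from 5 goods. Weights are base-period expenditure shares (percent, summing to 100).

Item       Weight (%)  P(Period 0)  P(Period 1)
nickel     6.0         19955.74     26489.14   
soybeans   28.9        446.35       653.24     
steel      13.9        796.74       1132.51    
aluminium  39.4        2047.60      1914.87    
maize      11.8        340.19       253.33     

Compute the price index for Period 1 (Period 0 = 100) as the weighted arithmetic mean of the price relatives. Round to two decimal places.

nickel: 6.0 × (26489.14/19955.74) = 6.0 × 1.327395 = 7.9644
soybeans: 28.9 × (653.24/446.35) = 28.9 × 1.463515 = 42.2956
steel: 13.9 × (1132.51/796.74) = 13.9 × 1.421430 = 19.7579
aluminium: 39.4 × (1914.87/2047.60) = 39.4 × 0.935178 = 36.8460
maize: 11.8 × (253.33/340.19) = 11.8 × 0.744672 = 8.7871
Index = Σ wᵢ·(p₁ᵢ/p₀ᵢ) = 7.9644 + 42.2956 + 19.7579 + 36.8460 + 8.7871 = 115.6510

115.65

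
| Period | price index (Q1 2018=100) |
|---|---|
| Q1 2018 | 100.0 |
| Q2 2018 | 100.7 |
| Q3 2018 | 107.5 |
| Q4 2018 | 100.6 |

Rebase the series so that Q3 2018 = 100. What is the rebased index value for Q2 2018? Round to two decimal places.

93.67

Rebased(Q2 2018) = 100.7 / 107.5 × 100 = 93.6744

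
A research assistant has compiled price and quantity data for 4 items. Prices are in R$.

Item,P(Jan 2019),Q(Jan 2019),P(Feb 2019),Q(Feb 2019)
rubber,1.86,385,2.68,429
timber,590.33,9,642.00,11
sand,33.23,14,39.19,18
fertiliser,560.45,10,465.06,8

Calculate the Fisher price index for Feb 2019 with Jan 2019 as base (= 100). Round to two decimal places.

Laspeyres component (base-period weights):
ΣP(Feb 2019)Q(Jan 2019) = 2.68×385 + 642.00×9 + 39.19×14 + 465.06×10 = 1031.8 + 5778 + 548.66 + 4650.6 = 12009.06
ΣP(Jan 2019)Q(Jan 2019) = 1.86×385 + 590.33×9 + 33.23×14 + 560.45×10 = 716.1 + 5312.97 + 465.22 + 5604.5 = 12098.79
L = 12009.06 / 12098.79 × 100 = 99.2584
Paasche component (current-period weights):
ΣP(Feb 2019)Q(Feb 2019) = 2.68×429 + 642.00×11 + 39.19×18 + 465.06×8 = 1149.72 + 7062 + 705.42 + 3720.48 = 12637.62
ΣP(Jan 2019)Q(Feb 2019) = 1.86×429 + 590.33×11 + 33.23×18 + 560.45×8 = 797.94 + 6493.63 + 598.14 + 4483.6 = 12373.31
P = 12637.62 / 12373.31 × 100 = 102.1361
Fisher = √(L × P) = √(99.2584 × 102.1361) = 100.6870

100.69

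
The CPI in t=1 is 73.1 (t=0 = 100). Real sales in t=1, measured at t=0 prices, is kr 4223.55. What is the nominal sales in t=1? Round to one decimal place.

3087.4

Nominal = Real × (Index/100) = 4223.55 × (73.1/100)
        = 4223.55 × 0.731 = 3087.4151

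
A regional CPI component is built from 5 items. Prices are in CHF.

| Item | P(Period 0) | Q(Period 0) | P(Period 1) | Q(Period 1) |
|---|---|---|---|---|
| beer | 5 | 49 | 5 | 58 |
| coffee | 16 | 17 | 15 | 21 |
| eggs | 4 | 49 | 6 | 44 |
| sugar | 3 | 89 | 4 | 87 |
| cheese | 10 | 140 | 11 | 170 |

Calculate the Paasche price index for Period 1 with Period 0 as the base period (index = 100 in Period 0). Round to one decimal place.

111.7

Paasche price index uses current-period quantities as weights.
ΣP(Period 1)·Q(Period 1) = 5×58 + 15×21 + 6×44 + 4×87 + 11×170 = 290 + 315 + 264 + 348 + 1870 = 3087
ΣP(Period 0)·Q(Period 1) = 5×58 + 16×21 + 4×44 + 3×87 + 10×170 = 290 + 336 + 176 + 261 + 1700 = 2763
Index = 3087 / 2763 × 100 = 111.7264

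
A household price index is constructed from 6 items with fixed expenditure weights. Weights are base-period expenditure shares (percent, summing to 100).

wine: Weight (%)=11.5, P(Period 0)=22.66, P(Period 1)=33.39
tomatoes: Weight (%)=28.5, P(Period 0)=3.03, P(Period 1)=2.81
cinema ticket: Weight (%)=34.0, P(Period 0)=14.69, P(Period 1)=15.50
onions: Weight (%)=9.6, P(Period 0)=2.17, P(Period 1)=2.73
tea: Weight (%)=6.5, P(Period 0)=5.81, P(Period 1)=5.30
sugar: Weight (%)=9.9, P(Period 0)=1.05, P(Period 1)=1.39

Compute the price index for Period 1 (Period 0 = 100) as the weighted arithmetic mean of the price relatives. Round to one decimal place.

110.4

wine: 11.5 × (33.39/22.66) = 11.5 × 1.473522 = 16.9455
tomatoes: 28.5 × (2.81/3.03) = 28.5 × 0.927393 = 26.4307
cinema ticket: 34.0 × (15.50/14.69) = 34.0 × 1.055140 = 35.8747
onions: 9.6 × (2.73/2.17) = 9.6 × 1.258065 = 12.0774
tea: 6.5 × (5.30/5.81) = 6.5 × 0.912220 = 5.9294
sugar: 9.9 × (1.39/1.05) = 9.9 × 1.323810 = 13.1057
Index = Σ wᵢ·(p₁ᵢ/p₀ᵢ) = 16.9455 + 26.4307 + 35.8747 + 12.0774 + 5.9294 + 13.1057 = 110.3635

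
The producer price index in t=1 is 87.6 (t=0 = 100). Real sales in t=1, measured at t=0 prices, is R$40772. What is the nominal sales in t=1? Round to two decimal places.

35716.27

Nominal = Real × (Index/100) = 40772 × (87.6/100)
        = 40772 × 0.876 = 35716.2720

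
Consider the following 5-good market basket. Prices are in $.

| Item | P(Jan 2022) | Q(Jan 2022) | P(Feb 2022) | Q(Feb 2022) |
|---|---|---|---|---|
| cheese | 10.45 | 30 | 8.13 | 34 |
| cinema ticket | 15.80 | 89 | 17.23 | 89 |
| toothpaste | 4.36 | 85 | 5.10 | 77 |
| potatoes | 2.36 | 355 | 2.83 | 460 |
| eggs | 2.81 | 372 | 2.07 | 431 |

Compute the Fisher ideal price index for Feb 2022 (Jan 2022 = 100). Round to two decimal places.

Laspeyres component (base-period weights):
ΣP(Feb 2022)Q(Jan 2022) = 8.13×30 + 17.23×89 + 5.10×85 + 2.83×355 + 2.07×372 = 243.9 + 1533.47 + 433.5 + 1004.65 + 770.04 = 3985.56
ΣP(Jan 2022)Q(Jan 2022) = 10.45×30 + 15.80×89 + 4.36×85 + 2.36×355 + 2.81×372 = 313.5 + 1406.2 + 370.6 + 837.8 + 1045.32 = 3973.42
L = 3985.56 / 3973.42 × 100 = 100.3055
Paasche component (current-period weights):
ΣP(Feb 2022)Q(Feb 2022) = 8.13×34 + 17.23×89 + 5.10×77 + 2.83×460 + 2.07×431 = 276.42 + 1533.47 + 392.7 + 1301.8 + 892.17 = 4396.56
ΣP(Jan 2022)Q(Feb 2022) = 10.45×34 + 15.80×89 + 4.36×77 + 2.36×460 + 2.81×431 = 355.3 + 1406.2 + 335.72 + 1085.6 + 1211.11 = 4393.93
P = 4396.56 / 4393.93 × 100 = 100.0599
Fisher = √(L × P) = √(100.3055 × 100.0599) = 100.1826

100.18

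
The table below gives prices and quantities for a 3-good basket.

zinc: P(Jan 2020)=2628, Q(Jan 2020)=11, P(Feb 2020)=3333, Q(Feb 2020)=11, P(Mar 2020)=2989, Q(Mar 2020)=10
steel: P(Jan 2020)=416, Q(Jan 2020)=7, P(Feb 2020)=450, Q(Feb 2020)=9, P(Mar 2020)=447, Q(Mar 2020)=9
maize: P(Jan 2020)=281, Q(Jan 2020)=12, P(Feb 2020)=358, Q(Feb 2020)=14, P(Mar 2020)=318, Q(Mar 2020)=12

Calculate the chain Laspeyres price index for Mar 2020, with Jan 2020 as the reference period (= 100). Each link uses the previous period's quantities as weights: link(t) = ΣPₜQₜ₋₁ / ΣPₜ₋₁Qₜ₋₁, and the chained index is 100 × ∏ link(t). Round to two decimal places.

Link Jan 2020→Feb 2020:
ΣP(Feb 2020)Q(Jan 2020) = 3333×11 + 450×7 + 358×12 = 36663 + 3150 + 4296 = 44109
ΣP(Jan 2020)Q(Jan 2020) = 2628×11 + 416×7 + 281×12 = 28908 + 2912 + 3372 = 35192
link = 44109/35192 = 1.253381
Link Feb 2020→Mar 2020:
ΣP(Mar 2020)Q(Feb 2020) = 2989×11 + 447×9 + 318×14 = 32879 + 4023 + 4452 = 41354
ΣP(Feb 2020)Q(Feb 2020) = 3333×11 + 450×9 + 358×14 = 36663 + 4050 + 5012 = 45725
link = 41354/45725 = 0.904407
Chained index = 100 × 1.253381 × 0.904407 = 113.3567

113.36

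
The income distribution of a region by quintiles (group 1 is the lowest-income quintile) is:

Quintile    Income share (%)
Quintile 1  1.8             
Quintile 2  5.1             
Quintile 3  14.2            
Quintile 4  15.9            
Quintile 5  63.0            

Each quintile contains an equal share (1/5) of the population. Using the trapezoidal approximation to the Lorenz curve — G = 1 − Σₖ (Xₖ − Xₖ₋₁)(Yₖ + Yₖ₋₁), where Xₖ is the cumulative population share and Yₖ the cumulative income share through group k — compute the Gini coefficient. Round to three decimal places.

Cumulative income shares Yₖ: 0.0180, 0.0690, 0.2110, 0.3700, 1.0000
Σ (Xₖ−Xₖ₋₁)(Yₖ+Yₖ₋₁) = (1/5)(0.0180+0.0000) + (1/5)(0.0690+0.0180) + (1/5)(0.2110+0.0690) + (1/5)(0.3700+0.2110) + (1/5)(1.0000+0.3700)
  = 0.0036 + 0.0174 + 0.0560 + 0.1162 + 0.2740 = 0.4672
G = 1 − 0.4672 = 0.5328

0.533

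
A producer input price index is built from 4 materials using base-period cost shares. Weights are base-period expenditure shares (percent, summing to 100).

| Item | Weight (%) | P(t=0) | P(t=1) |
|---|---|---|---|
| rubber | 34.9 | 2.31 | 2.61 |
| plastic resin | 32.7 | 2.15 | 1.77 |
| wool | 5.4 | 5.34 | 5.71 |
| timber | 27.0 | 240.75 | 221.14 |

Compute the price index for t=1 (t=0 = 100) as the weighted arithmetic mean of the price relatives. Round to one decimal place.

rubber: 34.9 × (2.61/2.31) = 34.9 × 1.129870 = 39.4325
plastic resin: 32.7 × (1.77/2.15) = 32.7 × 0.823256 = 26.9205
wool: 5.4 × (5.71/5.34) = 5.4 × 1.069288 = 5.7742
timber: 27.0 × (221.14/240.75) = 27.0 × 0.918546 = 24.8007
Index = Σ wᵢ·(p₁ᵢ/p₀ᵢ) = 39.4325 + 26.9205 + 5.7742 + 24.8007 = 96.9278

96.9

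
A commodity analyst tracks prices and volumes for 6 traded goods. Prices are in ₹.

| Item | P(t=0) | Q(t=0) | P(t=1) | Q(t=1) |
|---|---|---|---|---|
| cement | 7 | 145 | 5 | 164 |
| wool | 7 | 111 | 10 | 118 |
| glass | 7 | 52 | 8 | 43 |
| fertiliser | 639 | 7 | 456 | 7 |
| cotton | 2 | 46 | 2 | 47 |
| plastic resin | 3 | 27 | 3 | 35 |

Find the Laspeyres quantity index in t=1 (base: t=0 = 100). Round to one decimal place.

Laspeyres quantity index uses base-period prices as weights.
ΣP(t=0)·Q(t=1) = 7×164 + 7×118 + 7×43 + 639×7 + 2×47 + 3×35 = 1148 + 826 + 301 + 4473 + 94 + 105 = 6947
ΣP(t=0)·Q(t=0) = 7×145 + 7×111 + 7×52 + 639×7 + 2×46 + 3×27 = 1015 + 777 + 364 + 4473 + 92 + 81 = 6802
Index = 6947 / 6802 × 100 = 102.1317

102.1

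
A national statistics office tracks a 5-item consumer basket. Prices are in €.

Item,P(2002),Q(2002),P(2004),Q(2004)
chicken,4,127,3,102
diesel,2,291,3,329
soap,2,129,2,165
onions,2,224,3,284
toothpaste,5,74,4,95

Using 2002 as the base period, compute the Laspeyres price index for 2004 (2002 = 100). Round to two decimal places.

Laspeyres price index uses base-period quantities as weights.
ΣP(2004)·Q(2002) = 3×127 + 3×291 + 2×129 + 3×224 + 4×74 = 381 + 873 + 258 + 672 + 296 = 2480
ΣP(2002)·Q(2002) = 4×127 + 2×291 + 2×129 + 2×224 + 5×74 = 508 + 582 + 258 + 448 + 370 = 2166
Index = 2480 / 2166 × 100 = 114.4968

114.50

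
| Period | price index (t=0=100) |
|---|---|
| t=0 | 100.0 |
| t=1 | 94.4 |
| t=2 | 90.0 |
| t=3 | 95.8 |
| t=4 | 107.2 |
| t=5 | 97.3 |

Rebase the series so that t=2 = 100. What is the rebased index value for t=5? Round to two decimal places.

108.11

Rebased(t=5) = 97.3 / 90.0 × 100 = 108.1111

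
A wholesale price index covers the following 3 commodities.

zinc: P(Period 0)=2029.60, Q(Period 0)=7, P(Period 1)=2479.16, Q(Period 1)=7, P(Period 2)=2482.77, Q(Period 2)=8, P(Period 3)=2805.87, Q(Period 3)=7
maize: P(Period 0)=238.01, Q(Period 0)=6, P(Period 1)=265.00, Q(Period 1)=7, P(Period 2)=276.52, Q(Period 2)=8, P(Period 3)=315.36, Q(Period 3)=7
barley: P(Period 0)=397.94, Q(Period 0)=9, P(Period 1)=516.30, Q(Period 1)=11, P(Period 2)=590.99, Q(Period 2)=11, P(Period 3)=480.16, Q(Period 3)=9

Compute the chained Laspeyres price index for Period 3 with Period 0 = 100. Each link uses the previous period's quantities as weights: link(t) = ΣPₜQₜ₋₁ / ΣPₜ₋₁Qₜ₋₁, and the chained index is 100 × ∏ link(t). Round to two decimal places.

134.81

Link Period 0→Period 1:
ΣP(Period 1)Q(Period 0) = 2479.16×7 + 265.00×6 + 516.30×9 = 17354.12 + 1590 + 4646.7 = 23590.82
ΣP(Period 0)Q(Period 0) = 2029.60×7 + 238.01×6 + 397.94×9 = 14207.2 + 1428.06 + 3581.46 = 19216.72
link = 23590.82/19216.72 = 1.227619
Link Period 1→Period 2:
ΣP(Period 2)Q(Period 1) = 2482.77×7 + 276.52×7 + 590.99×11 = 17379.39 + 1935.64 + 6500.89 = 25815.92
ΣP(Period 1)Q(Period 1) = 2479.16×7 + 265.00×7 + 516.30×11 = 17354.12 + 1855 + 5679.3 = 24888.42
link = 25815.92/24888.42 = 1.037266
Link Period 2→Period 3:
ΣP(Period 3)Q(Period 2) = 2805.87×8 + 315.36×8 + 480.16×11 = 22446.96 + 2522.88 + 5281.76 = 30251.6
ΣP(Period 2)Q(Period 2) = 2482.77×8 + 276.52×8 + 590.99×11 = 19862.16 + 2212.16 + 6500.89 = 28575.21
link = 30251.6/28575.21 = 1.058666
Chained index = 100 × 1.227619 × 1.037266 × 1.058666 = 134.8072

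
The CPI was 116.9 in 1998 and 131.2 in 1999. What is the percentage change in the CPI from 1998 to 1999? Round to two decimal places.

Change = (131.2 − 116.9) / 116.9 × 100
       = 14.3 / 116.9 × 100 = 12.2327%

12.23%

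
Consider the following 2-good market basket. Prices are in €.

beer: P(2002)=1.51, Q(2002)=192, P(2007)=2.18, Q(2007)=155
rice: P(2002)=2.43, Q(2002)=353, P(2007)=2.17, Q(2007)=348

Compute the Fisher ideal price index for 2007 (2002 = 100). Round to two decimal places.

102.22

Laspeyres component (base-period weights):
ΣP(2007)Q(2002) = 2.18×192 + 2.17×353 = 418.56 + 766.01 = 1184.57
ΣP(2002)Q(2002) = 1.51×192 + 2.43×353 = 289.92 + 857.79 = 1147.71
L = 1184.57 / 1147.71 × 100 = 103.2116
Paasche component (current-period weights):
ΣP(2007)Q(2007) = 2.18×155 + 2.17×348 = 337.9 + 755.16 = 1093.06
ΣP(2002)Q(2007) = 1.51×155 + 2.43×348 = 234.05 + 845.64 = 1079.69
P = 1093.06 / 1079.69 × 100 = 101.2383
Fisher = √(L × P) = √(103.2116 × 101.2383) = 102.2202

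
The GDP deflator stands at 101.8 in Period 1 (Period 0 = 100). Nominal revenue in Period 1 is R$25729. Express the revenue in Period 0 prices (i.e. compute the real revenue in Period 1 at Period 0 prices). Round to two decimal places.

Real = Nominal ÷ (Index/100) = 25729 ÷ (101.8/100)
     = 25729 ÷ 1.018 = 25274.0668

25274.07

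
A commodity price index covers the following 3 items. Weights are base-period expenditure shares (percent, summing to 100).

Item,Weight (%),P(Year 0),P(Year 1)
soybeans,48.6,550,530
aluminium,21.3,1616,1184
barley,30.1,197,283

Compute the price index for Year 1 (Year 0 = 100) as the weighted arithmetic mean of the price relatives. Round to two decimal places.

soybeans: 48.6 × (530/550) = 48.6 × 0.963636 = 46.8327
aluminium: 21.3 × (1184/1616) = 21.3 × 0.732673 = 15.6059
barley: 30.1 × (283/197) = 30.1 × 1.436548 = 43.2401
Index = Σ wᵢ·(p₁ᵢ/p₀ᵢ) = 46.8327 + 15.6059 + 43.2401 = 105.6788

105.68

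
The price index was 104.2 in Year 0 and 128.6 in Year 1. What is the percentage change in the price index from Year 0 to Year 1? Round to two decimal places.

Change = (128.6 − 104.2) / 104.2 × 100
       = 24.4 / 104.2 × 100 = 23.4165%

23.42%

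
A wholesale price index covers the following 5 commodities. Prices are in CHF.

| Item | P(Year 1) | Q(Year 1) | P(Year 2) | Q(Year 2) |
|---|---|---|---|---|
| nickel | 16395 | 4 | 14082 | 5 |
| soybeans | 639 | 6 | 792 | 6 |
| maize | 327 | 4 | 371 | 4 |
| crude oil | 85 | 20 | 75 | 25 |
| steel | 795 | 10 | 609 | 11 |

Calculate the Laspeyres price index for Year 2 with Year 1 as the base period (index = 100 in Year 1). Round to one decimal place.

Laspeyres price index uses base-period quantities as weights.
ΣP(Year 2)·Q(Year 1) = 14082×4 + 792×6 + 371×4 + 75×20 + 609×10 = 56328 + 4752 + 1484 + 1500 + 6090 = 70154
ΣP(Year 1)·Q(Year 1) = 16395×4 + 639×6 + 327×4 + 85×20 + 795×10 = 65580 + 3834 + 1308 + 1700 + 7950 = 80372
Index = 70154 / 80372 × 100 = 87.2866

87.3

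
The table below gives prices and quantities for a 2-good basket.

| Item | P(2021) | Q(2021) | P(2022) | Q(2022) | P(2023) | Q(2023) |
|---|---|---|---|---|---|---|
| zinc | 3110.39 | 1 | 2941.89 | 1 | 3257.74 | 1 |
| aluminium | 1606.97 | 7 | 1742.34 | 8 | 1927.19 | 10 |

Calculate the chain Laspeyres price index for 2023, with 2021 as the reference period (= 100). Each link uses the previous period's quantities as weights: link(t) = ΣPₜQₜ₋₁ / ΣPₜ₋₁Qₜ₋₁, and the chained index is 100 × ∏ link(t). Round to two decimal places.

Link 2021→2022:
ΣP(2022)Q(2021) = 2941.89×1 + 1742.34×7 = 2941.89 + 12196.38 = 15138.27
ΣP(2021)Q(2021) = 3110.39×1 + 1606.97×7 = 3110.39 + 11248.79 = 14359.18
link = 15138.27/14359.18 = 1.054257
Link 2022→2023:
ΣP(2023)Q(2022) = 3257.74×1 + 1927.19×8 = 3257.74 + 15417.52 = 18675.26
ΣP(2022)Q(2022) = 2941.89×1 + 1742.34×8 = 2941.89 + 13938.72 = 16880.61
link = 18675.26/16880.61 = 1.106314
Chained index = 100 × 1.054257 × 1.106314 = 116.6340

116.63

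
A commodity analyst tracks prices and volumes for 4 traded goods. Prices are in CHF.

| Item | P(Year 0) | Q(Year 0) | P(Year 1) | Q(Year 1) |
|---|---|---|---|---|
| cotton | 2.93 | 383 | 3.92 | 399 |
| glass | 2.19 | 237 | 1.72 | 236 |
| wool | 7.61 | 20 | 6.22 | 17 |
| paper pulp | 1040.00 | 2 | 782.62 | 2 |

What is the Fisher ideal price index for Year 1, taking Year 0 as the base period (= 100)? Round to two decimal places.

Laspeyres component (base-period weights):
ΣP(Year 1)Q(Year 0) = 3.92×383 + 1.72×237 + 6.22×20 + 782.62×2 = 1501.36 + 407.64 + 124.4 + 1565.24 = 3598.64
ΣP(Year 0)Q(Year 0) = 2.93×383 + 2.19×237 + 7.61×20 + 1040.00×2 = 1122.19 + 519.03 + 152.2 + 2080 = 3873.42
L = 3598.64 / 3873.42 × 100 = 92.9060
Paasche component (current-period weights):
ΣP(Year 1)Q(Year 1) = 3.92×399 + 1.72×236 + 6.22×17 + 782.62×2 = 1564.08 + 405.92 + 105.74 + 1565.24 = 3640.98
ΣP(Year 0)Q(Year 1) = 2.93×399 + 2.19×236 + 7.61×17 + 1040.00×2 = 1169.07 + 516.84 + 129.37 + 2080 = 3895.28
P = 3640.98 / 3895.28 × 100 = 93.4716
Fisher = √(L × P) = √(92.9060 × 93.4716) = 93.1884

93.19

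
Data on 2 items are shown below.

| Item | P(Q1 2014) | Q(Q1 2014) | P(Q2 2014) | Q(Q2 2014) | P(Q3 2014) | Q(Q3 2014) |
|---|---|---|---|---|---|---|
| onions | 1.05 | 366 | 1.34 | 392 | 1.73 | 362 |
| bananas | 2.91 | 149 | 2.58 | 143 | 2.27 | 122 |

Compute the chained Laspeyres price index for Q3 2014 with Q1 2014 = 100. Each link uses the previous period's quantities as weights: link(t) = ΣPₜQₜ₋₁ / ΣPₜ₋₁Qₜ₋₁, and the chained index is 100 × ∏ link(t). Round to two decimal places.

Link Q1 2014→Q2 2014:
ΣP(Q2 2014)Q(Q1 2014) = 1.34×366 + 2.58×149 = 490.44 + 384.42 = 874.86
ΣP(Q1 2014)Q(Q1 2014) = 1.05×366 + 2.91×149 = 384.3 + 433.59 = 817.89
link = 874.86/817.89 = 1.069655
Link Q2 2014→Q3 2014:
ΣP(Q3 2014)Q(Q2 2014) = 1.73×392 + 2.27×143 = 678.16 + 324.61 = 1002.77
ΣP(Q2 2014)Q(Q2 2014) = 1.34×392 + 2.58×143 = 525.28 + 368.94 = 894.22
link = 1002.77/894.22 = 1.121391
Chained index = 100 × 1.069655 × 1.121391 = 119.9501

119.95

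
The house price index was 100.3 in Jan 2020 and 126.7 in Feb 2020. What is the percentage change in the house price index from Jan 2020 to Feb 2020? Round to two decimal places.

Change = (126.7 − 100.3) / 100.3 × 100
       = 26.4 / 100.3 × 100 = 26.3210%

26.32%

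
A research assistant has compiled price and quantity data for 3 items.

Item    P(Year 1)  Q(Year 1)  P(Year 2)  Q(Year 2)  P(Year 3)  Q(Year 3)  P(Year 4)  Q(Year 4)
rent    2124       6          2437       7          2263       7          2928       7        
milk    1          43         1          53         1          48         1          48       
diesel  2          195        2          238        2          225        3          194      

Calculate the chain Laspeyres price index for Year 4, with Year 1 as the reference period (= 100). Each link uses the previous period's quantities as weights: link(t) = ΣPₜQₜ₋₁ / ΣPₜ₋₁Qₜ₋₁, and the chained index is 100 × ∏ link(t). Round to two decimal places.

Link Year 1→Year 2:
ΣP(Year 2)Q(Year 1) = 2437×6 + 1×43 + 2×195 = 14622 + 43 + 390 = 15055
ΣP(Year 1)Q(Year 1) = 2124×6 + 1×43 + 2×195 = 12744 + 43 + 390 = 13177
link = 15055/13177 = 1.142521
Link Year 2→Year 3:
ΣP(Year 3)Q(Year 2) = 2263×7 + 1×53 + 2×238 = 15841 + 53 + 476 = 16370
ΣP(Year 2)Q(Year 2) = 2437×7 + 1×53 + 2×238 = 17059 + 53 + 476 = 17588
link = 16370/17588 = 0.930748
Link Year 3→Year 4:
ΣP(Year 4)Q(Year 3) = 2928×7 + 1×48 + 3×225 = 20496 + 48 + 675 = 21219
ΣP(Year 3)Q(Year 3) = 2263×7 + 1×48 + 2×225 = 15841 + 48 + 450 = 16339
link = 21219/16339 = 1.298672
Chained index = 100 × 1.142521 × 0.930748 × 1.298672 = 138.1007

138.10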